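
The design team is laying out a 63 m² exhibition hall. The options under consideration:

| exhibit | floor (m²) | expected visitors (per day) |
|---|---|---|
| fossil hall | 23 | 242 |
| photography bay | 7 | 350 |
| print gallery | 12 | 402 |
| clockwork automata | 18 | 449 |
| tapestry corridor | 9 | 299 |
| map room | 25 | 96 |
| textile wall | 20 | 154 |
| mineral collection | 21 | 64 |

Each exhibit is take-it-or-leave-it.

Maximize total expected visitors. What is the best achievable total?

1500

Best packing: photography bay + print gallery + clockwork automata + tapestry corridor — 46 m², 1500 total.
No other feasible combination exceeds 1500.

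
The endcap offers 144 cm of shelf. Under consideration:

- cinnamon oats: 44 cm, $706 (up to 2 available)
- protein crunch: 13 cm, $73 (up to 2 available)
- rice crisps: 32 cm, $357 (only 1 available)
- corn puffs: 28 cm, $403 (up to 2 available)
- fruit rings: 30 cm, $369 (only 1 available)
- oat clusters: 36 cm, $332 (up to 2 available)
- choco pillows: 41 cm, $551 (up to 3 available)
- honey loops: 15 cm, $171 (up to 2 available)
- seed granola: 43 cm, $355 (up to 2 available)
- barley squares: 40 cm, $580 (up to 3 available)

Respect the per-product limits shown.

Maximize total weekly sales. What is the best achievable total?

2218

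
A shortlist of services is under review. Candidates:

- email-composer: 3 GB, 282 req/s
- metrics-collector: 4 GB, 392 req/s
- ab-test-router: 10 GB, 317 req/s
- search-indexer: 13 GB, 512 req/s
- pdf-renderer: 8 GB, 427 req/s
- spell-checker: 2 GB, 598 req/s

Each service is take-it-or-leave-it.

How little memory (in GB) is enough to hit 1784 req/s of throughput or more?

Need the lightest bundle worth ≥ 1784.
Taking email-composer + metrics-collector + search-indexer + spell-checker gives 1784 (≥ 1784) for 22 GB.
Any bundle with less than 22 GB falls short of 1784.

22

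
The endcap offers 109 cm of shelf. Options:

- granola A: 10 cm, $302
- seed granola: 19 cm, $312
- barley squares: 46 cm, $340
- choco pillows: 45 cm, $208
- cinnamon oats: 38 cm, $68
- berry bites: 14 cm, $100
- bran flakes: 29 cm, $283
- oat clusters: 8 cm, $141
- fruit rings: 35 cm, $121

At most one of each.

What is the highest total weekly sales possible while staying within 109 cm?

Filling by ratio: granola A + seed granola + berry bites + bran flakes + oat clusters for 1138, with 29 cm left unused.
Replace berry bites and oat clusters with barley squares: the trade gains 99 net, giving 1237 at 104 cm.
No other feasible combination exceeds 1237.

1237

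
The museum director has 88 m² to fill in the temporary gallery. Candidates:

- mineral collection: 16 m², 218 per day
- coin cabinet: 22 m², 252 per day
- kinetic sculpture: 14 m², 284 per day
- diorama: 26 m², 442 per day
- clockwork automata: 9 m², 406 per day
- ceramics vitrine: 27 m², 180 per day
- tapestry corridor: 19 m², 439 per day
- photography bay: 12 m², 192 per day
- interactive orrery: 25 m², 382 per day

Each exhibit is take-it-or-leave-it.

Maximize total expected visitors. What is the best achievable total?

Taking the top-ratio exhibits first gives kinetic sculpture + diorama + clockwork automata + tapestry corridor + photography bay for 1763 (80 m²).
The 12 m² tied up in photography bay is better spent on mineral collection — total rises to 1789 (84 m²).

1789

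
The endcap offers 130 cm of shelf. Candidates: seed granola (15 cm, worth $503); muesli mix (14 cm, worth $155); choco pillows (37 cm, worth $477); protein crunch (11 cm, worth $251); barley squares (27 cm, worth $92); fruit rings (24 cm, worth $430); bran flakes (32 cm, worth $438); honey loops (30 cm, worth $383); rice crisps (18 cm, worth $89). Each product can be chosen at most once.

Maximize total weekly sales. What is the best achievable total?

2160

The ratio heuristic lands on seed granola + choco pillows + protein crunch + fruit rings + bran flakes (2099) but leaves 11 cm idle.
The 37 cm tied up in choco pillows is better spent on muesli mix + honey loops — total rises to 2160 (126 cm).
The closest alternative, seed granola + choco pillows + protein crunch + fruit rings + bran flakes, reaches only 2099.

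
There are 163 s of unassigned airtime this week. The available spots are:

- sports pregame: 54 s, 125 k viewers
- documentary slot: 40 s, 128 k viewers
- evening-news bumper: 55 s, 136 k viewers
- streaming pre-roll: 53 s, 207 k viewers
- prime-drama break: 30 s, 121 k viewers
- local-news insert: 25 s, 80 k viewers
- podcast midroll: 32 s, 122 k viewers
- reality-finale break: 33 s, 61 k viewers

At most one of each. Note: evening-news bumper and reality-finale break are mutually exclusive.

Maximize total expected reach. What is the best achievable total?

Best packing: documentary slot + streaming pre-roll + prime-drama break + podcast midroll — 155 s, 578 total.
Runner-up evening-news bumper + streaming pre-roll + prime-drama break + local-news insert tops out at 544.

578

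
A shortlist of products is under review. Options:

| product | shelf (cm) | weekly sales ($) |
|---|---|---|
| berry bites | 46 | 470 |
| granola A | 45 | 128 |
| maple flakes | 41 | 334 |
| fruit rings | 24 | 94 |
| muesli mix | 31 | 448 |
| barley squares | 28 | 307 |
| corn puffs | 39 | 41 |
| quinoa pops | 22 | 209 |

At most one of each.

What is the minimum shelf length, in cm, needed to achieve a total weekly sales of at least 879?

77

Need the lightest bundle worth ≥ 879.
Taking berry bites + muesli mix gives 918 (≥ 879) for 77 cm.
No combination under 77 cm hits 879.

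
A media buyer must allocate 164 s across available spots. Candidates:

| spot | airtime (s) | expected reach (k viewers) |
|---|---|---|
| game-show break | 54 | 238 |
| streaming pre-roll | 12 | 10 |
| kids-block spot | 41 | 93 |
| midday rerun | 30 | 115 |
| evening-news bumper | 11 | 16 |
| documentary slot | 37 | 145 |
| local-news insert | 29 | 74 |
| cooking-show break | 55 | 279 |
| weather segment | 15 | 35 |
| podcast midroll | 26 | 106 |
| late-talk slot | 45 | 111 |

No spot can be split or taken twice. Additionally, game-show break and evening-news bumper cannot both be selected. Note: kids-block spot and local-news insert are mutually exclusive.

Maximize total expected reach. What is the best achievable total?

By expected reach per s: cooking-show break 5.07, game-show break 4.41, podcast midroll 4.08, documentary slot 3.92 lead.
Taking game-show break + documentary slot + cooking-show break + weather segment: 161 s used, 697 in expected reach.

697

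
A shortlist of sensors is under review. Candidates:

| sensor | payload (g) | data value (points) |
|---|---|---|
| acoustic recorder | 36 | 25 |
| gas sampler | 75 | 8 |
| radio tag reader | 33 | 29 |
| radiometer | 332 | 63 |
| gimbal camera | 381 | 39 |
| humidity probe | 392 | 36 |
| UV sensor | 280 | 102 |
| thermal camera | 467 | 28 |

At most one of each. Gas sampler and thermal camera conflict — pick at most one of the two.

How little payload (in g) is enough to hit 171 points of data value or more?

645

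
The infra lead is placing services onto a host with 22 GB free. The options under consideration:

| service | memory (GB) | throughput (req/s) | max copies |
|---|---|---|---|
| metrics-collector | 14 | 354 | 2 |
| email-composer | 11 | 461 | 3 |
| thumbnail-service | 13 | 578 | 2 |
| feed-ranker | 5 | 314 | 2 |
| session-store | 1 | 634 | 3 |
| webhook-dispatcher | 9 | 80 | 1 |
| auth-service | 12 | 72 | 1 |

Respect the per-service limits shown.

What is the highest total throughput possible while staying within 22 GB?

2794

Ranking by ratio (throughput/GB): session-store 634.00, feed-ranker 62.80, thumbnail-service 44.46, email-composer 41.91.
Taking the top-ratio services first gives 2×feed-ranker + 3×session-store + webhook-dispatcher for 2610 (22 GB).
Replace feed-ranker and webhook-dispatcher with thumbnail-service: the trade gains 184 net, giving 2794 at 21 GB.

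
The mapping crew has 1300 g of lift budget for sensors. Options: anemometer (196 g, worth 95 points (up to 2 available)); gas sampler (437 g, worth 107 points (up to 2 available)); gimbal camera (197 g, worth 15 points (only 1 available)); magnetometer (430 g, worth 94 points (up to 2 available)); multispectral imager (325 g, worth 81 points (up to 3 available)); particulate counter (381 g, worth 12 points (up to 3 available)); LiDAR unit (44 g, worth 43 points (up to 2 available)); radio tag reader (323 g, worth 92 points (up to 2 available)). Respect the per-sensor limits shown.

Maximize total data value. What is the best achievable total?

475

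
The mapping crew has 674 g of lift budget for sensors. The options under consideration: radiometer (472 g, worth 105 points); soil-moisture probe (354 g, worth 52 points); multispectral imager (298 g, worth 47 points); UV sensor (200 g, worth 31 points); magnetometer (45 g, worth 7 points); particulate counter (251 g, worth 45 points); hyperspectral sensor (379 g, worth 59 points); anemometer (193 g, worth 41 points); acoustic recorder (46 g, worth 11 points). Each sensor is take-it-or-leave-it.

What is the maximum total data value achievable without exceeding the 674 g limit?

146

Greedy by ratio would take radiometer + magnetometer + acoustic recorder: 563 g used, total 123.
Dropping magnetometer and acoustic recorder frees 91 g; slotting in anemometer (193 g) lifts the total to 146 at 665 g.
The spare 9 g is too small for any remaining sensor, and no exchange beats 146.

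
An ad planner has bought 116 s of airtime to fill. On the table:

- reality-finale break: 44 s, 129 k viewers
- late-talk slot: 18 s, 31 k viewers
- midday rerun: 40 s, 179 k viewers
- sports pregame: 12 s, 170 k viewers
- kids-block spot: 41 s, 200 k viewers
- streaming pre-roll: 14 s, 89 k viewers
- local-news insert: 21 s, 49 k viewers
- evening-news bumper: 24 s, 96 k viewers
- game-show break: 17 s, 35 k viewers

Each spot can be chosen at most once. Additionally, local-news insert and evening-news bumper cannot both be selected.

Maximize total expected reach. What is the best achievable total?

638

Midday rerun + sports pregame + kids-block spot + streaming pre-roll uses 107 of the 116 s and totals 638.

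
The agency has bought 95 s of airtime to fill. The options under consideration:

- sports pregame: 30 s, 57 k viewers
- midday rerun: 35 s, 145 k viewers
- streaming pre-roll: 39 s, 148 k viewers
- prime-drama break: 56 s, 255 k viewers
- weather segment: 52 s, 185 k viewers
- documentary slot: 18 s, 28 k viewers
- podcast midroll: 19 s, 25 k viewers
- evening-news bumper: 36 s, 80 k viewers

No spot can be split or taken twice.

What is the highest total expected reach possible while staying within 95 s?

403

The ratio heuristic lands on midday rerun + prime-drama break (400) but leaves 4 s idle.
The 35 s tied up in midday rerun is better spent on streaming pre-roll — total rises to 403 (95 s).
Next best is midday rerun + prime-drama break at 400 (91 s) — short by 3.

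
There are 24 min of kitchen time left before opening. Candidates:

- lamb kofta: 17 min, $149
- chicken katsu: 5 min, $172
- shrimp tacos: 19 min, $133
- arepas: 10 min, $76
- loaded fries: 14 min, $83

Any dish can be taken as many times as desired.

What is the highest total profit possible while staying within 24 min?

688

Ranking by ratio (profit/min): chicken katsu 34.40, lamb kofta 8.76, arepas 7.60, shrimp tacos 7.00.
4×chicken katsu uses 20 of the 24 min and totals 688.
That's the maximum — no swap from here does better than 688.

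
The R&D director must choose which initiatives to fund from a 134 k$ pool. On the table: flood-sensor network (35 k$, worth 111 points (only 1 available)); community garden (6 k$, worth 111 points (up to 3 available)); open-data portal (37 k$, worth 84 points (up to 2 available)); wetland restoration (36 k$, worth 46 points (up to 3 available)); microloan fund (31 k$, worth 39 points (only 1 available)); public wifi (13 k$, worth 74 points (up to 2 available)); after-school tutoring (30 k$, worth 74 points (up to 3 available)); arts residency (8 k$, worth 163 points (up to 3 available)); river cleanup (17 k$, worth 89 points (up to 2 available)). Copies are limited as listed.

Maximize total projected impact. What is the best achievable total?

Density check — arts residency 20.38, community garden 18.50, public wifi 5.69, river cleanup 5.24 are the best per k$.
Taking 3×community garden + 2×public wifi + after-school tutoring + 3×arts residency + 2×river cleanup: 132 k$ used, 1222 in projected impact.
That's the maximum — no swap from here does better than 1222.

1222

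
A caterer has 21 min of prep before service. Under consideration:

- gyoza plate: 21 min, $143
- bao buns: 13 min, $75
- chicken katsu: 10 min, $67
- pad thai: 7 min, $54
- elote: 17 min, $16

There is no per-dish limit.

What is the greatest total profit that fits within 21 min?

By profit per min: pad thai 7.71, gyoza plate 6.81, chicken katsu 6.70, bao buns 5.77 lead.
Best packing: 3×pad thai — 21 min, 162 total.
That's the maximum — no swap from here does better than 162.

162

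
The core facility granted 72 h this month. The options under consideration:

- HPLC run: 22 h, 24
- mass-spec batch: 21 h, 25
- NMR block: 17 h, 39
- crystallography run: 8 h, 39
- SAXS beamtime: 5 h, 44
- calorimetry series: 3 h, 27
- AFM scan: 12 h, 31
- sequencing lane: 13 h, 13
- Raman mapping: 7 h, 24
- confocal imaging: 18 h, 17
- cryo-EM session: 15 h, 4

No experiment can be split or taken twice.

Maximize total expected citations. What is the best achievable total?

221

A density-first pass picks NMR block + crystallography run + SAXS beamtime + calorimetry series + AFM scan + sequencing lane + Raman mapping — 217 at 65 h.
Dropping sequencing lane frees 13 h; slotting in confocal imaging (18 h) lifts the total to 221 at 70 h.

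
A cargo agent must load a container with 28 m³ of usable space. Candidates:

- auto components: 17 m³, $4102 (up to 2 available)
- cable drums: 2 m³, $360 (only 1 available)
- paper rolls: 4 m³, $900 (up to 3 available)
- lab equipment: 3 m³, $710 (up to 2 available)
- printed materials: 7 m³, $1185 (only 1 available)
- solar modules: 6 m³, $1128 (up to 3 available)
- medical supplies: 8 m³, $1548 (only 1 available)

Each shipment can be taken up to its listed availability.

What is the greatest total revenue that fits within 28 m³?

Ranking by ratio (revenue/m³): auto components 241.29, lab equipment 236.67, paper rolls 225.00, medical supplies 193.50.
Greedy by ratio would take auto components + paper rolls + 2×lab equipment: 27 m³ used, total 6422.
Replace lab equipment with paper rolls: the trade gains 190 net, giving 6612 at 28 m³.
Every other selection either busts 28 m³ or exceeds an availability limit or fails to beat 6612.

6612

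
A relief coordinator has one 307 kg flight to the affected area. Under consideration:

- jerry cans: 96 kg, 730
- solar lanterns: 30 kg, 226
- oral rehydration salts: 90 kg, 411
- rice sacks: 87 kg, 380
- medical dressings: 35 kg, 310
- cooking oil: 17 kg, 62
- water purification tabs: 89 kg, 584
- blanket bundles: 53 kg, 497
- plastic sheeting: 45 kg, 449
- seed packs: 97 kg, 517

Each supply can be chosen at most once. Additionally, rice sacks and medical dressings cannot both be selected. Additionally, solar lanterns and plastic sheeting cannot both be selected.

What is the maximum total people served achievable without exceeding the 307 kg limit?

2347

Best packing: jerry cans + solar lanterns + medical dressings + water purification tabs + blanket bundles — 303 kg, 2347 total.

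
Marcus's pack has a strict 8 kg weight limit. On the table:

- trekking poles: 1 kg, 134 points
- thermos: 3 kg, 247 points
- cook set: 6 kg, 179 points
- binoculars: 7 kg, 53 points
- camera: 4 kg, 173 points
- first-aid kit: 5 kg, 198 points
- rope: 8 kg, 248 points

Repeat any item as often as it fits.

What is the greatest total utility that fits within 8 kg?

1072

Best packing: 8×trekking poles — 8 kg, 1072 total.
Nothing else within 8 kg beats 1072.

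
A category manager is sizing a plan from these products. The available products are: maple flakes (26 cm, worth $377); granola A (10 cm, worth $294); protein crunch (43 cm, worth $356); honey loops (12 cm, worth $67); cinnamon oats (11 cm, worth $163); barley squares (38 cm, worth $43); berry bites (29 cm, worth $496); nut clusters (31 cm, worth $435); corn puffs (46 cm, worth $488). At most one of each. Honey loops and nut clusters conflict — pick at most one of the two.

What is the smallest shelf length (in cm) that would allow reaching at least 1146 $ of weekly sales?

Look for the lowest-shelf combination reaching 1146.
maple flakes + granola A + berry bites reaches 1167 using 65 cm.
No combination under 65 cm hits 1146.

65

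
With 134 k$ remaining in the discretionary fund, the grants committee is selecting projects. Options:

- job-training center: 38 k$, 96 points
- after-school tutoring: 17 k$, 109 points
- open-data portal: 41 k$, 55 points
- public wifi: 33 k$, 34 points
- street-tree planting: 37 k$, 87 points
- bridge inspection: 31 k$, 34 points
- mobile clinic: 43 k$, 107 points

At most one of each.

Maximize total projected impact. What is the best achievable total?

347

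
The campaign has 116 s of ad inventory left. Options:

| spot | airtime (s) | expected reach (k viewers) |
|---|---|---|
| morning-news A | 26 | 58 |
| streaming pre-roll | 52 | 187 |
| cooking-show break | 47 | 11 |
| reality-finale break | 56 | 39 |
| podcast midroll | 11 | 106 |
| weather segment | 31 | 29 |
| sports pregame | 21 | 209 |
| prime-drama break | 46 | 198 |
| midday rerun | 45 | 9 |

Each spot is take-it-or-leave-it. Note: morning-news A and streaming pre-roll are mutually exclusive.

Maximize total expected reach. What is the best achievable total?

571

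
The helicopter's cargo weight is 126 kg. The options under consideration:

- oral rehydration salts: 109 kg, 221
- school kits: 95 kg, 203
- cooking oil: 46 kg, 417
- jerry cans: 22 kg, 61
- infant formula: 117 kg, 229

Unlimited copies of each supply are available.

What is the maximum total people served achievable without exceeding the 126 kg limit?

895

Ranking by ratio (people served/kg): cooking oil 9.07, jerry cans 2.77, school kits 2.14.
The ratio ordering already packs tightly: 2×cooking oil + jerry cans, 114 kg, 895.
No other feasible combination exceeds 895.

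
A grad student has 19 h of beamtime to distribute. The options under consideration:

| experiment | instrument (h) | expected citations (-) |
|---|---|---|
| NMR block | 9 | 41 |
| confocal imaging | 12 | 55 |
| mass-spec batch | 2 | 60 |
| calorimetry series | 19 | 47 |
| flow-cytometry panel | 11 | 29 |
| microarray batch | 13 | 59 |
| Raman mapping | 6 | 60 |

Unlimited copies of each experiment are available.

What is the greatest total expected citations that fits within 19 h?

540

The ratio ordering already packs tightly: 9×mass-spec batch, 18 h, 540.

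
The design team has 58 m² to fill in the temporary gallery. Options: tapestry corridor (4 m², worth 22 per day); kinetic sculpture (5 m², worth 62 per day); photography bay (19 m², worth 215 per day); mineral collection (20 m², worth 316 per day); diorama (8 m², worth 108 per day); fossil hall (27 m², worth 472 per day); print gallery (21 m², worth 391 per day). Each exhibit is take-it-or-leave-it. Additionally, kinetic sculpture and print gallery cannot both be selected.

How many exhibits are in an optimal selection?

Best achievable expected visitors is 971.
diorama + fossil hall + print gallery hits 971 at 56 m².
Any selection reaching 971 contains exactly 3 exhibits.

3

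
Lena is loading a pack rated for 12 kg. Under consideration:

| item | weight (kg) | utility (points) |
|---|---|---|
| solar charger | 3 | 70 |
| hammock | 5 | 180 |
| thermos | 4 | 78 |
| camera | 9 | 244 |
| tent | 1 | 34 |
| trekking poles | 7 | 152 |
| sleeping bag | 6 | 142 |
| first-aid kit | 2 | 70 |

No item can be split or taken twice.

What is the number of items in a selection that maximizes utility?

4

Optimal total is 362.
hammock + thermos + tent + first-aid kit hits 362 at 12 kg.
All optima have 4 items.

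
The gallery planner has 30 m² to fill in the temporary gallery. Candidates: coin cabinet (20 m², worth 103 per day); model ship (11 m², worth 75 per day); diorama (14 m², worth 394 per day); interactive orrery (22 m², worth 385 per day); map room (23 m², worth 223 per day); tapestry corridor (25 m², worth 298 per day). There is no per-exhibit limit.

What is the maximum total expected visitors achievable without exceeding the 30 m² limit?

788

Best packing: 2×diorama — 28 m², 788 total.
Nothing else within 30 m² beats 788.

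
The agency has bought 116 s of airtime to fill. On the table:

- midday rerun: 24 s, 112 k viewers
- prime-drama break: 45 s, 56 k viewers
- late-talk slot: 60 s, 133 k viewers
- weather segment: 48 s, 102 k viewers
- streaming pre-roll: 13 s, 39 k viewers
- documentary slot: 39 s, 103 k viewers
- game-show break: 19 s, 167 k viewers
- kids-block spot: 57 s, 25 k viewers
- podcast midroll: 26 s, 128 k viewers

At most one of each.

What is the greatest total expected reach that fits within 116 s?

510

Taking the top-ratio spots first gives midday rerun + streaming pre-roll + game-show break + podcast midroll for 446 (82 s).
Dropping streaming pre-roll frees 13 s; slotting in documentary slot (39 s) lifts the total to 510 at 108 s.
Runner-up midday rerun + prime-drama break + game-show break + podcast midroll tops out at 463.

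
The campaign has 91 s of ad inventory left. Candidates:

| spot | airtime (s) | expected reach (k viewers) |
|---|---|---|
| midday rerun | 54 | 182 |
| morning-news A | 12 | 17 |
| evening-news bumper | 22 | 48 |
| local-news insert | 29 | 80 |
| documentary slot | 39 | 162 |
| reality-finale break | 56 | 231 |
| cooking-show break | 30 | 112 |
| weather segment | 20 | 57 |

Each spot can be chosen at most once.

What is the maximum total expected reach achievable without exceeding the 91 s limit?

Ranking by ratio (expected reach/s): documentary slot 4.15, reality-finale break 4.12, cooking-show break 3.73.
Greedy by ratio would take documentary slot + cooking-show break + weather segment: 89 s used, total 331.
The 59 s tied up in documentary slot and weather segment is better spent on reality-finale break — total rises to 343 (86 s).
Next best is documentary slot + cooking-show break + weather segment at 331 (89 s) — short by 12.

343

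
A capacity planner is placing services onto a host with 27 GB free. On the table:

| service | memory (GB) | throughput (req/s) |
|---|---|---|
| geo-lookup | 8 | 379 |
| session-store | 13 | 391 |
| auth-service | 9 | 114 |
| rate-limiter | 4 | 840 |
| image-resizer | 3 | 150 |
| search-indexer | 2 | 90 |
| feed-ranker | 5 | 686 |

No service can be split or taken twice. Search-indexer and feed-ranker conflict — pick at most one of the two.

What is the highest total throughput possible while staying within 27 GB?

2067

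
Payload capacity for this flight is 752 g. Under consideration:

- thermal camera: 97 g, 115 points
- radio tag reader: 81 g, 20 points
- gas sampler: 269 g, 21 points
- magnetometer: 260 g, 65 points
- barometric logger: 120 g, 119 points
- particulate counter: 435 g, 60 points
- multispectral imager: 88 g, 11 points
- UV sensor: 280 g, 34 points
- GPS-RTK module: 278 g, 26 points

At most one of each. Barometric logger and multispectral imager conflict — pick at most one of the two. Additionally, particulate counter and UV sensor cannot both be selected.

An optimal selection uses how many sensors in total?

4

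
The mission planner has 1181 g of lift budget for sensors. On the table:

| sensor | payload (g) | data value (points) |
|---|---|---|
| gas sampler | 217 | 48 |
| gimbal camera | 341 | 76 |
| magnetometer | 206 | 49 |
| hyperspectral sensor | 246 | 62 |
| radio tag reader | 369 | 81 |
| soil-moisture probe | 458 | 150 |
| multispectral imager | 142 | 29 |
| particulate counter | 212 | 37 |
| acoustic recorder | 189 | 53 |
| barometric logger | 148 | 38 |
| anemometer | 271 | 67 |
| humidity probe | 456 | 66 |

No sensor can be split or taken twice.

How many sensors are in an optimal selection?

4

Best achievable data value is 332.
One optimal bundle: hyperspectral sensor + soil-moisture probe + acoustic recorder + anemometer (1164 g).
Every optimal selection uses 4 sensors.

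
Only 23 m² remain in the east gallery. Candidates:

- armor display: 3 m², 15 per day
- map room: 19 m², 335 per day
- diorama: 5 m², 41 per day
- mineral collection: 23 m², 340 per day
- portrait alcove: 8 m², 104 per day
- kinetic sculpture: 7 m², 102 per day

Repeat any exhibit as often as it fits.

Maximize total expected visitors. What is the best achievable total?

Ranking by ratio (expected visitors/m²): map room 17.63, mineral collection 14.78, kinetic sculpture 14.57.
Taking armor display + map room: 22 m² used, 350 in expected visitors.

350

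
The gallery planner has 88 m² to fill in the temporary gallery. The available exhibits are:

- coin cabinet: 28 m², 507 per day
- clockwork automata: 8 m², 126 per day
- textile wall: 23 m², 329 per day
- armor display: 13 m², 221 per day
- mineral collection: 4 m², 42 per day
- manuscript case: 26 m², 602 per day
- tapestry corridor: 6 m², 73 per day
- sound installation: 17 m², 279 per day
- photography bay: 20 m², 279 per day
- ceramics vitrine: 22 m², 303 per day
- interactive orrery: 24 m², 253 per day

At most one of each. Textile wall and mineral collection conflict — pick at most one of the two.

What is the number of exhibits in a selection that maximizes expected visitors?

5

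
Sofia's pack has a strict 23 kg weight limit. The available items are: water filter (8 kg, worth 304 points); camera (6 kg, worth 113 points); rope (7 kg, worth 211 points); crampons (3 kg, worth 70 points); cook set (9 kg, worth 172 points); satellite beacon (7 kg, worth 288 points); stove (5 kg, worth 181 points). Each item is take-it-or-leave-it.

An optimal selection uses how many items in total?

4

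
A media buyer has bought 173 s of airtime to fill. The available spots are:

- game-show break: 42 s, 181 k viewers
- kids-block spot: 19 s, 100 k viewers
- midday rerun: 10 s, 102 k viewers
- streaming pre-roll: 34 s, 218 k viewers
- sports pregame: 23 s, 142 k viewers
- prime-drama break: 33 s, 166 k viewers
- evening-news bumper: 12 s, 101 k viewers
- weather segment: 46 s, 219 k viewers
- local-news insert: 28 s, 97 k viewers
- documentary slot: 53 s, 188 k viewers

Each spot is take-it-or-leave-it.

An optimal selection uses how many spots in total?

7

The maximum expected reach within 173 s is 1010.
game-show break + kids-block spot + midday rerun + streaming pre-roll + sports pregame + prime-drama break + evening-news bumper hits 1010 at 173 s.
All optima have 7 spots.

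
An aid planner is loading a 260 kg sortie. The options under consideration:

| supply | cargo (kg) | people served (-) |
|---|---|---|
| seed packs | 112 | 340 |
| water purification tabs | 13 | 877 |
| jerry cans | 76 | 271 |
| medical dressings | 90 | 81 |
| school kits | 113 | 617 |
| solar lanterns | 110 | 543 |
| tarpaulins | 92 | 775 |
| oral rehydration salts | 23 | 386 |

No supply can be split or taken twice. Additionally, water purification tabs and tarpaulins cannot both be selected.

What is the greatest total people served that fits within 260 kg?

2423

Best packing: water purification tabs + school kits + solar lanterns + oral rehydration salts — 259 kg, 2423 total.
Every other selection either busts 260 kg or breaks a pairing rule or fails to beat 2423.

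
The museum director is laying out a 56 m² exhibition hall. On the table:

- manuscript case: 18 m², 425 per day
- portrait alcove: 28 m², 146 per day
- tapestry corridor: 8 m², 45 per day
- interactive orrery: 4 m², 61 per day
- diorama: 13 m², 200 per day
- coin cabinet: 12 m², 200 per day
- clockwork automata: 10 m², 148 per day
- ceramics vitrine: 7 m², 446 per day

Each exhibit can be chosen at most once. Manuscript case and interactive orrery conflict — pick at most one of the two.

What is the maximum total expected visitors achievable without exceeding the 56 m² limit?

Taking manuscript case + diorama + coin cabinet + ceramics vitrine: 50 m² used, 1271 in expected visitors.
The closest alternative, manuscript case + tapestry corridor + diorama + clockwork automata + ceramics vitrine, reaches only 1264.

1271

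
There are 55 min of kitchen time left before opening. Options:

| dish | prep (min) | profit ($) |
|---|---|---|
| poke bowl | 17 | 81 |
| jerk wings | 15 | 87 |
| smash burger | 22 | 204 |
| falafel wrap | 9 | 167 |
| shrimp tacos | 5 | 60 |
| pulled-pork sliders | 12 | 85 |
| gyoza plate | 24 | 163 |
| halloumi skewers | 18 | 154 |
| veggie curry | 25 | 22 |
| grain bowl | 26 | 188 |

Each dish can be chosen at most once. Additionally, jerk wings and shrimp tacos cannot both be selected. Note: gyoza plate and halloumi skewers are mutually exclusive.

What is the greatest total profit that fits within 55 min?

585

Density check — falafel wrap 18.56, shrimp tacos 12.00, smash burger 9.27, halloumi skewers 8.56 are the best per min.
The ratio ordering already packs tightly: smash burger + falafel wrap + shrimp tacos + halloumi skewers, 54 min, 585.
Nothing else feasible within 55 min beats 585.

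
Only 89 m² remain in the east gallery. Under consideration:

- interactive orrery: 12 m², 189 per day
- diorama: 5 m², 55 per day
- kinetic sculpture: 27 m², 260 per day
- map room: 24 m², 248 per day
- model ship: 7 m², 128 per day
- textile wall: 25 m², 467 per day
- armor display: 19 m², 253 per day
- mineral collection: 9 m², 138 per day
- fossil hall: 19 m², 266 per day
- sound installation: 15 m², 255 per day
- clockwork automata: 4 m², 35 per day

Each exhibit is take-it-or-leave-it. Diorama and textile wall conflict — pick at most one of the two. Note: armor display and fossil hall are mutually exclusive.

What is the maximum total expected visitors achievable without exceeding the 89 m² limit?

Interactive orrery + model ship + textile wall + mineral collection + fossil hall + sound installation uses 87 of the 89 m² and totals 1443.
Runner-up interactive orrery + model ship + textile wall + armor display + mineral collection + sound installation tops out at 1430.

1443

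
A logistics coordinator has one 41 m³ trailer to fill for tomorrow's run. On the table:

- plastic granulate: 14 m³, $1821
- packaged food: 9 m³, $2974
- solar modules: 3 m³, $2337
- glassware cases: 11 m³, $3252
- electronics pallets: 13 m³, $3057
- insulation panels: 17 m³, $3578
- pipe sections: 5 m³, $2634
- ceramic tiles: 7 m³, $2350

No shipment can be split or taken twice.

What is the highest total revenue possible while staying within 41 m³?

14254

Filling by ratio: packaged food + solar modules + glassware cases + pipe sections + ceramic tiles for 13547, with 6 m³ left unused.
Replace ceramic tiles with electronics pallets: the trade gains 707 net, giving 14254 at 41 m³.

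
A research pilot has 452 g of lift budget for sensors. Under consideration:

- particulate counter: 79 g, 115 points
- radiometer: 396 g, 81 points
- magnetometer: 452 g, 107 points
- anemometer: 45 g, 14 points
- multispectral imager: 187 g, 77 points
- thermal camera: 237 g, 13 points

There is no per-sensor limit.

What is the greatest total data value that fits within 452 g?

By data value per g: particulate counter 1.46, multispectral imager 0.41, anemometer 0.31, magnetometer 0.24 lead.
The ratio ordering already packs tightly: 5×particulate counter + anemometer, 440 g, 589.
No other feasible combination exceeds 589.

589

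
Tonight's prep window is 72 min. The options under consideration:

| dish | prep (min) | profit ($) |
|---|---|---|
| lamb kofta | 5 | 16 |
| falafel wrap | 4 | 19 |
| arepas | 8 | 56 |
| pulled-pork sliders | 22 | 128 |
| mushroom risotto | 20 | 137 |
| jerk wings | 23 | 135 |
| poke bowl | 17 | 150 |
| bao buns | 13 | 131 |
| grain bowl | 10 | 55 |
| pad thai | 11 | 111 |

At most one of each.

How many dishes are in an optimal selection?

5

Best achievable profit is 585.
For example arepas + mushroom risotto + poke bowl + bao buns + pad thai achieves it, using 69 min.
Every optimal selection uses 5 dishes.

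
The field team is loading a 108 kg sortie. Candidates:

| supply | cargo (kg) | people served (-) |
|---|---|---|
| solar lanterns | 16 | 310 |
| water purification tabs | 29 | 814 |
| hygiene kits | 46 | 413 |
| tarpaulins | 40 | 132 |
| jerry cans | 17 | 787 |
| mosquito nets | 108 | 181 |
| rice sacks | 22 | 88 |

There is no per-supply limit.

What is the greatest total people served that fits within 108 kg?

Density check — jerry cans 46.29, water purification tabs 28.07, solar lanterns 19.38 are the best per kg.
Taking 6×jerry cans: 102 kg used, 4722 in people served.

4722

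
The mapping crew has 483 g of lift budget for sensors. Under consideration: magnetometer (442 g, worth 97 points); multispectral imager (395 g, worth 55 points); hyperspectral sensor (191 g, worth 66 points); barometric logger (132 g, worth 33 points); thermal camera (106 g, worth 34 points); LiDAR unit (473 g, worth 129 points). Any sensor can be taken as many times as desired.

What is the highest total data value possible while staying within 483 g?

136

Ranking by ratio (data value/g): hyperspectral sensor 0.35, thermal camera 0.32, LiDAR unit 0.27, barometric logger 0.25.
A density-first pass picks 2×hyperspectral sensor — 132 at 382 g.
Replace 2×hyperspectral sensor with 4×thermal camera: the trade gains 4 net, giving 136 at 424 g.
Nothing else within 483 g beats 136.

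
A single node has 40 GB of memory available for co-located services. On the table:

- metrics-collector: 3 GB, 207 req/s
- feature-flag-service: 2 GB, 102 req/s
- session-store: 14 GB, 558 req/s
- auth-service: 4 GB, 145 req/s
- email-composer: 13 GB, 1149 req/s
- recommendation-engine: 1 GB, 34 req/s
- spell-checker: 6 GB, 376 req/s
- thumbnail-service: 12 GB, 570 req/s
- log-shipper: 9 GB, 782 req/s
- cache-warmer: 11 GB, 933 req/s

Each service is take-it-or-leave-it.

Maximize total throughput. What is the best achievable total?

3274

A density-first pass picks metrics-collector + feature-flag-service + email-composer + recommendation-engine + log-shipper + cache-warmer — 3207 at 39 GB.
Dropping metrics-collector and feature-flag-service frees 5 GB; slotting in spell-checker (6 GB) lifts the total to 3274 at 40 GB.
That's the maximum — no swap from here does better than 3274.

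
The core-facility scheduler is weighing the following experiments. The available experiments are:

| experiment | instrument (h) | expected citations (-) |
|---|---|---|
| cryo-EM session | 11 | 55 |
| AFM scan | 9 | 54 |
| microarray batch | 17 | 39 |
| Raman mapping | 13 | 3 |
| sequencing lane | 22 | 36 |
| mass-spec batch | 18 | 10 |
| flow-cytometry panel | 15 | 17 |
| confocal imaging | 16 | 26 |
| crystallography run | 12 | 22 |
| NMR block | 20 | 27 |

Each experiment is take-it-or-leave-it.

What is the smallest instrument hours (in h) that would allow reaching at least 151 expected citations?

48

Minimise h subject to total expected citations ≥ 151.
cryo-EM session + AFM scan + confocal imaging + crystallography run: 157 expected citations at 48 h.
No combination under 48 h hits 151.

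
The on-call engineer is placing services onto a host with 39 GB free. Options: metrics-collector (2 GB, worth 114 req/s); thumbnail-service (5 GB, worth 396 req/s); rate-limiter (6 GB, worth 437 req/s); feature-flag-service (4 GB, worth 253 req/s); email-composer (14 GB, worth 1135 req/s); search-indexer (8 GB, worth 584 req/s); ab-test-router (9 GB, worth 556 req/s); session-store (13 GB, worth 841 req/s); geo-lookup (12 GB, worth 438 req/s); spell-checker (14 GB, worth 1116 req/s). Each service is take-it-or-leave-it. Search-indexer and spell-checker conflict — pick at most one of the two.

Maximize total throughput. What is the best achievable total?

3084

Thumbnail-service + rate-limiter + email-composer + spell-checker uses 39 of the 39 GB and totals 3084.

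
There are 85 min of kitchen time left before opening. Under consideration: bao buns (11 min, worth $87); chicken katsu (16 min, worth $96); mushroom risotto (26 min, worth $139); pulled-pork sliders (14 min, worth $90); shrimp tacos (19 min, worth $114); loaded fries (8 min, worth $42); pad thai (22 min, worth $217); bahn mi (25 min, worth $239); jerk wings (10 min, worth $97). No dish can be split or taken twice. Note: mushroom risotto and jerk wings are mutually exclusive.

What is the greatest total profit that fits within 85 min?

736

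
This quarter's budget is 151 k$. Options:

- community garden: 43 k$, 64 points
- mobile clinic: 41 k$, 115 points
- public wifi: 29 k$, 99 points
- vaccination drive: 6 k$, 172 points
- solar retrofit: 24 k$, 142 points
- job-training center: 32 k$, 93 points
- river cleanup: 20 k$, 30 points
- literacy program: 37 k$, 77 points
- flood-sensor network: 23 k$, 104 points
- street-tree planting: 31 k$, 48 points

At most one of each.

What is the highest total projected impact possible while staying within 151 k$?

The ratio ordering already packs tightly: public wifi + vaccination drive + solar retrofit + job-training center + literacy program + flood-sensor network, 151 k$, 687.
That's the maximum — no swap from here does better than 687.

687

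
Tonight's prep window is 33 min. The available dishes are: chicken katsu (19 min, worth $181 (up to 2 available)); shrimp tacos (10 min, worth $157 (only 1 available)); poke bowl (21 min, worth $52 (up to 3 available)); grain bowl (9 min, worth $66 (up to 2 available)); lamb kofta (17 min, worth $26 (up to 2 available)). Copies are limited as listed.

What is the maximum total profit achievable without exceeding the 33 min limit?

338

Chicken katsu + shrimp tacos uses 29 of the 33 min and totals 338.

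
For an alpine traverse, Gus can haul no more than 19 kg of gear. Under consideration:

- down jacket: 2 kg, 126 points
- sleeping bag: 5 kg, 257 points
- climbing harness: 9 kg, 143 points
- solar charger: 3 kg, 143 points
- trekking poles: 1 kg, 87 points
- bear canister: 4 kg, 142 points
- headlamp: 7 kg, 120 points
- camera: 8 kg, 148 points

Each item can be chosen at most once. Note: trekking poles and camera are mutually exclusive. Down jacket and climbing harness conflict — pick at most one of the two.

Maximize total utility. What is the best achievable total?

755

Down jacket + sleeping bag + solar charger + trekking poles + bear canister uses 15 of the 19 kg and totals 755.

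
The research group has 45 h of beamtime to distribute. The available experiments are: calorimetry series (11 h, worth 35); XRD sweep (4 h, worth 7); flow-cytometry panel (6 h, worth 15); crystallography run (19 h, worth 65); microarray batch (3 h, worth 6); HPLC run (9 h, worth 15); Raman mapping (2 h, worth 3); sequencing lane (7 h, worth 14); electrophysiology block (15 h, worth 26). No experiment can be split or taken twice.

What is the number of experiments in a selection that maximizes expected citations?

Best achievable expected citations is 132.
One optimal bundle: calorimetry series + flow-cytometry panel + crystallography run + Raman mapping + sequencing lane (45 h).
Every optimal selection uses 5 experiments.

5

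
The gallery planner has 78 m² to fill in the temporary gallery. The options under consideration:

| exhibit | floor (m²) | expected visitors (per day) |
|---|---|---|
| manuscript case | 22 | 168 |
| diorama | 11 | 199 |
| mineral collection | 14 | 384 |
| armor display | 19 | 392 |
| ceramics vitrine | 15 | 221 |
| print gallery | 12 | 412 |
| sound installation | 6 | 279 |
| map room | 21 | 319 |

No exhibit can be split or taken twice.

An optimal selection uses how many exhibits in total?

6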